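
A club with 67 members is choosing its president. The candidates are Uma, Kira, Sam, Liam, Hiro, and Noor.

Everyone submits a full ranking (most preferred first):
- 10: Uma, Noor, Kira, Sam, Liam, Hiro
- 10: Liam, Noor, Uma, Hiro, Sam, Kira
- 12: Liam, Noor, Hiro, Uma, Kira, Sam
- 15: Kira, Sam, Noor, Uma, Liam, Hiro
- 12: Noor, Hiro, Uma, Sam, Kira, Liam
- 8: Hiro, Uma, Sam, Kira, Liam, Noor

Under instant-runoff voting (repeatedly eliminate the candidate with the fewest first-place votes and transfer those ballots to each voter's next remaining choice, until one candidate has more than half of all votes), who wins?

Uma

Round 1: Uma 10, Kira 15, Sam 0, Liam 22, Hiro 8, Noor 12. Sam eliminated.
Round 2: Uma 10, Kira 15, Liam 22, Hiro 8, Noor 12. Hiro eliminated.
Round 3: Uma 18, Kira 15, Liam 22, Noor 12. Noor eliminated.
Round 4: Uma 30, Kira 15, Liam 22. Kira eliminated.
Round 5: Uma 45, Liam 22. Uma has a majority (≥34).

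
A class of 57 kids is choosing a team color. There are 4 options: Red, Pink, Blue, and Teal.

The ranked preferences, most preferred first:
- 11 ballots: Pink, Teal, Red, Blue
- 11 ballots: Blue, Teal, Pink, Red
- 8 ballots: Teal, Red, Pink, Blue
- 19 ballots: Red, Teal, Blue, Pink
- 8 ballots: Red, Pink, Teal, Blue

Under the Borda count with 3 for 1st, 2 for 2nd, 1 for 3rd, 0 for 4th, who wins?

Red: 11×1 + 11×0 + 8×2 + 19×3 + 8×3 = 108
Pink: 11×3 + 11×1 + 8×1 + 19×0 + 8×2 = 68
Blue: 11×0 + 11×3 + 8×0 + 19×1 + 8×0 = 52
Teal: 11×2 + 11×2 + 8×3 + 19×2 + 8×1 = 114

Teal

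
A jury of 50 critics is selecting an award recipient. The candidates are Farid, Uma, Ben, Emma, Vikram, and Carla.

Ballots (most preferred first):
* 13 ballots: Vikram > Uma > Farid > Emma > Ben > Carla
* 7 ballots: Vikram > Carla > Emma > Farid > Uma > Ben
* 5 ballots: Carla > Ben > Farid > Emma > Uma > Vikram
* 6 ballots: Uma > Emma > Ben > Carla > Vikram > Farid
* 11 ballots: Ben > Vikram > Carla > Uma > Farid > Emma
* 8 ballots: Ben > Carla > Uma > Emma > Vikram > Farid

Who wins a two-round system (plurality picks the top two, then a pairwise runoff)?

Round 1 first-place votes: Farid 0, Uma 6, Ben 19, Emma 0, Vikram 20, Carla 5. Vikram and Ben advance.
Runoff: Vikram is ranked above Ben on 20 ballots, Ben above Vikram on 30.

Ben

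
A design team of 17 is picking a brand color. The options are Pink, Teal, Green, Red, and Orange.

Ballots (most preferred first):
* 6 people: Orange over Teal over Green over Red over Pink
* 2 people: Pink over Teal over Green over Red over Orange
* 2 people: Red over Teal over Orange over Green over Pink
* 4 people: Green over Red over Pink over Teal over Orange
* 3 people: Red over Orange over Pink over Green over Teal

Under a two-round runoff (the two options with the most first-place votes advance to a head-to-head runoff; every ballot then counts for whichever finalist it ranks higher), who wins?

Red

Round 1 first-place votes: Pink 2, Teal 0, Green 4, Red 5, Orange 6. Orange and Red advance.
Runoff: Orange is ranked above Red on 6 ballots, Red above Orange on 11.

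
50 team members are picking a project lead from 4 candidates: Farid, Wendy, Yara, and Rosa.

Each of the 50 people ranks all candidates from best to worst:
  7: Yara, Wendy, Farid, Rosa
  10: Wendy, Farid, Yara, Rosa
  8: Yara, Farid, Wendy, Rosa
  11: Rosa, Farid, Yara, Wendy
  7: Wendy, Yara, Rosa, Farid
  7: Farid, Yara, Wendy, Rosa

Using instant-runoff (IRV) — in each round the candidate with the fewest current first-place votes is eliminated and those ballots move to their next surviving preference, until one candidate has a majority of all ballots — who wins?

Round 1: Farid 7, Wendy 17, Yara 15, Rosa 11. Farid eliminated.
Round 2: Wendy 17, Yara 22, Rosa 11. Rosa eliminated.
Round 3: Wendy 17, Yara 33. Yara has a majority (≥26).

Yara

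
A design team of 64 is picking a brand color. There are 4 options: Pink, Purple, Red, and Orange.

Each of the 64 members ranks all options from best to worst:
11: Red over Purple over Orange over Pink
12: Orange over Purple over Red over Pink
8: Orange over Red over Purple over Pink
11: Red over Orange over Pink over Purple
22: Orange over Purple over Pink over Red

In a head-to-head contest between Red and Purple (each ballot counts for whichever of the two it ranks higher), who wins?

Red is ranked above Purple on 30 ballots; Purple above Red on 34.

Purple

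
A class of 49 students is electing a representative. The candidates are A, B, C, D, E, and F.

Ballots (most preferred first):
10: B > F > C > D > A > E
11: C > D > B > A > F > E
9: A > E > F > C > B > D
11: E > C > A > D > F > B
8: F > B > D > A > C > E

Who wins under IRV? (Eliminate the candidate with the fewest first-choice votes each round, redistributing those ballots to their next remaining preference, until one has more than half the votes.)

B

Round 1: A 9, B 10, C 11, D 0, E 11, F 8. D eliminated.
Round 2: A 9, B 10, C 11, E 11, F 8. F eliminated.
Round 3: A 9, B 18, C 11, E 11. A eliminated.
Round 4: B 18, C 11, E 20. C eliminated.
Round 5: B 29, E 20. B has a majority (≥25).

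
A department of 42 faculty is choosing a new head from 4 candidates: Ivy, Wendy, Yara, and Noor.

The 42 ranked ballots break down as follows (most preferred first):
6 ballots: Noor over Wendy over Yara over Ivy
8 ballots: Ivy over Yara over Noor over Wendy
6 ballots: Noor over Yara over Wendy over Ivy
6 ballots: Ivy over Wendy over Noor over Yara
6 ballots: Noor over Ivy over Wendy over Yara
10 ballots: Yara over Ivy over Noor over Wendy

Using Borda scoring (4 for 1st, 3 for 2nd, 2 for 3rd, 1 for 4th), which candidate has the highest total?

Ivy: 6×1 + 8×4 + 6×1 + 6×4 + 6×3 + 10×3 = 116
Wendy: 6×3 + 8×1 + 6×2 + 6×3 + 6×2 + 10×1 = 78
Yara: 6×2 + 8×3 + 6×3 + 6×1 + 6×1 + 10×4 = 106
Noor: 6×4 + 8×2 + 6×4 + 6×2 + 6×4 + 10×2 = 120

Noor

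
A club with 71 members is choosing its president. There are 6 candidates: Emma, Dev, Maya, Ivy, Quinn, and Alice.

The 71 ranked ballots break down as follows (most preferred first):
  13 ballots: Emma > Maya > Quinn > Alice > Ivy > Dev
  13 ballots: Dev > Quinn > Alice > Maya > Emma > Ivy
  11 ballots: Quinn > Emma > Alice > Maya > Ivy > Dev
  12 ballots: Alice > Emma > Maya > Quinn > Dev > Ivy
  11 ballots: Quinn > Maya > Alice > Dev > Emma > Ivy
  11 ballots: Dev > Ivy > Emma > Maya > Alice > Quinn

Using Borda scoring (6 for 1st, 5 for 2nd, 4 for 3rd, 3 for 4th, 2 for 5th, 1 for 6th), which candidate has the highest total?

Emma: 13×6 + 13×2 + 11×5 + 12×5 + 11×2 + 11×4 = 285
Dev: 13×1 + 13×6 + 11×1 + 12×2 + 11×3 + 11×6 = 225
Maya: 13×5 + 13×3 + 11×3 + 12×4 + 11×5 + 11×3 = 273
Ivy: 13×2 + 13×1 + 11×2 + 12×1 + 11×1 + 11×5 = 139
Quinn: 13×4 + 13×5 + 11×6 + 12×3 + 11×6 + 11×1 = 296
Alice: 13×3 + 13×4 + 11×4 + 12×6 + 11×4 + 11×2 = 273

Quinn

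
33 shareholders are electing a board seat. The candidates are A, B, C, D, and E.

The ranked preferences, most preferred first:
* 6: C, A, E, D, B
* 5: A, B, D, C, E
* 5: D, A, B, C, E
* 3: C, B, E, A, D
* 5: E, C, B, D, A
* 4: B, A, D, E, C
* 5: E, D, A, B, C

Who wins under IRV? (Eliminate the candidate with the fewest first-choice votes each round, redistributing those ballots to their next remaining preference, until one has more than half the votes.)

Round 1: A 5, B 4, C 9, D 5, E 10. B eliminated.
Round 2: A 9, C 9, D 5, E 10. D eliminated.
Round 3: A 14, C 9, E 10. C eliminated.
Round 4: A 20, E 13. A has a majority (≥17).

A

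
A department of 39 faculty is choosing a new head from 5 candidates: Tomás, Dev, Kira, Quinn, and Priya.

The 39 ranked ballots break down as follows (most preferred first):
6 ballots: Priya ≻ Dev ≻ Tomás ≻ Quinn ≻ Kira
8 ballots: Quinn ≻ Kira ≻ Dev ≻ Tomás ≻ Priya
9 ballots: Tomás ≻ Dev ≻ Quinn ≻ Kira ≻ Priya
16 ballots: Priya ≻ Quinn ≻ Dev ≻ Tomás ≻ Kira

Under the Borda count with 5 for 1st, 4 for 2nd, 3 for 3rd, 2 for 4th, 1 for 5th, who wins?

Quinn

Tomás: 6×3 + 8×2 + 9×5 + 16×2 = 111
Dev: 6×4 + 8×3 + 9×4 + 16×3 = 132
Kira: 6×1 + 8×4 + 9×2 + 16×1 = 72
Quinn: 6×2 + 8×5 + 9×3 + 16×4 = 143
Priya: 6×5 + 8×1 + 9×1 + 16×5 = 127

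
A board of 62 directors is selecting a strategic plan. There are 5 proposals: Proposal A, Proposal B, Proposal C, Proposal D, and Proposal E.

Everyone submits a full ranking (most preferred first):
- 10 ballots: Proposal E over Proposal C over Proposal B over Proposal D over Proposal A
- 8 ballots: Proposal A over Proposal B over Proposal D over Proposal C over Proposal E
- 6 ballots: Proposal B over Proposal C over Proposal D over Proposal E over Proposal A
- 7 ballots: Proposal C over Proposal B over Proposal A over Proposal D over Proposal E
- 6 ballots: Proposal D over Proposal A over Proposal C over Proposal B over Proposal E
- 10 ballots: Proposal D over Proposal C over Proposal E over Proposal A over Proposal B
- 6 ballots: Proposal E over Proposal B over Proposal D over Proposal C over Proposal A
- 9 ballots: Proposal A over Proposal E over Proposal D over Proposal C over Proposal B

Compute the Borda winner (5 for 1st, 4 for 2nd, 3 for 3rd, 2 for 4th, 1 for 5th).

Proposal A: 10×1 + 8×5 + 6×1 + 7×3 + 6×4 + 10×2 + 6×1 + 9×5 = 172
Proposal B: 10×3 + 8×4 + 6×5 + 7×4 + 6×2 + 10×1 + 6×4 + 9×1 = 175
Proposal C: 10×4 + 8×2 + 6×4 + 7×5 + 6×3 + 10×4 + 6×2 + 9×2 = 203
Proposal D: 10×2 + 8×3 + 6×3 + 7×2 + 6×5 + 10×5 + 6×3 + 9×3 = 201
Proposal E: 10×5 + 8×1 + 6×2 + 7×1 + 6×1 + 10×3 + 6×5 + 9×4 = 179

Proposal C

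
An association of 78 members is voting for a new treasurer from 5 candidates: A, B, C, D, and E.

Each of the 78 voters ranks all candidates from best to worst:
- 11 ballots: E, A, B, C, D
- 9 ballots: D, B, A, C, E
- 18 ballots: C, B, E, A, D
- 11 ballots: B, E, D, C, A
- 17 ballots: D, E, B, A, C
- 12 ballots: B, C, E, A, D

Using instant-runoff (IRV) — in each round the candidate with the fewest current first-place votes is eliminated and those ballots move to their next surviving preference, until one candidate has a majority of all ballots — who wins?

Round 1: A 0, B 23, C 18, D 26, E 11. A eliminated.
Round 2: B 23, C 18, D 26, E 11. E eliminated.
Round 3: B 34, C 18, D 26. C eliminated.
Round 4: B 52, D 26. B has a majority (≥40).

B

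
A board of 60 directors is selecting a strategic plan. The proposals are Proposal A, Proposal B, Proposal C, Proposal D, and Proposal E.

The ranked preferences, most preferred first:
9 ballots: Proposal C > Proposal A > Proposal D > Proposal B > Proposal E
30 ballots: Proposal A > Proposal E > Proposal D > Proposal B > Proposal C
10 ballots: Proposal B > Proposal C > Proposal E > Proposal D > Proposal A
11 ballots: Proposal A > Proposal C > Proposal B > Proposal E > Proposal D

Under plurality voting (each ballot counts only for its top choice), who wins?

Proposal A

First-place votes: Proposal A 41, Proposal B 10, Proposal C 9, Proposal D 0, Proposal E 0.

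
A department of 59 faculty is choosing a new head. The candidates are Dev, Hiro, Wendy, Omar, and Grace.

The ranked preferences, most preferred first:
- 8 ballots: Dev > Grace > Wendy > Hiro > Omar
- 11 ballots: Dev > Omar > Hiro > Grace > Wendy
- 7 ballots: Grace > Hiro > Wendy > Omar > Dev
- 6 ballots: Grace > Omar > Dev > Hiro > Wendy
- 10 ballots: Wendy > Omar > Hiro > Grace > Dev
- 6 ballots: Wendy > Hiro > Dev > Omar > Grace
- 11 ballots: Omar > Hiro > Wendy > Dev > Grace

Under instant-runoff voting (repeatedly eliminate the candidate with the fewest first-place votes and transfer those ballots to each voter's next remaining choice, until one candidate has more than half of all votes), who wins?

Wendy

Round 1: Dev 19, Hiro 0, Wendy 16, Omar 11, Grace 13. Hiro eliminated.
Round 2: Dev 19, Wendy 16, Omar 11, Grace 13. Omar eliminated.
Round 3: Dev 19, Wendy 27, Grace 13. Grace eliminated.
Round 4: Dev 25, Wendy 34. Wendy has a majority (≥30).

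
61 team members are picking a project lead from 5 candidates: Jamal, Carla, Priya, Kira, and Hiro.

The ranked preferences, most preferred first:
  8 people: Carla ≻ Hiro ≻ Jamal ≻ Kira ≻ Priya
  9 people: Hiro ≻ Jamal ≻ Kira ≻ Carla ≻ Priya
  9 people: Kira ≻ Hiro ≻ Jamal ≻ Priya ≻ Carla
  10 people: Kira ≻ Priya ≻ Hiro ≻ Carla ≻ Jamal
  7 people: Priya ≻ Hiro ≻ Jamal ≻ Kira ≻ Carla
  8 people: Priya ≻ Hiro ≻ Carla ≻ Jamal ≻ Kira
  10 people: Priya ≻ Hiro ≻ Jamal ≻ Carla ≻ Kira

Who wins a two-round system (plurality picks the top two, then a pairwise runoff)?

Kira

Round 1 first-place votes: Jamal 0, Carla 8, Priya 25, Kira 19, Hiro 9. Priya and Kira advance.
Runoff: Priya is ranked above Kira on 25 ballots, Kira above Priya on 36.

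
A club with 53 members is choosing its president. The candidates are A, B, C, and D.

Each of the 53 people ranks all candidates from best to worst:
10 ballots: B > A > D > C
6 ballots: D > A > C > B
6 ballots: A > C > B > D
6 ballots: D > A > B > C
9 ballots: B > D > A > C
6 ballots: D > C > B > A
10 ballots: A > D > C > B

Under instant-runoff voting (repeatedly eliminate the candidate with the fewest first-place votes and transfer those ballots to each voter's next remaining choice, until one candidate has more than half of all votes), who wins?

D

Round 1: A 16, B 19, C 0, D 18. C eliminated.
Round 2: A 16, B 19, D 18. A eliminated.
Round 3: B 25, D 28. D has a majority (≥27).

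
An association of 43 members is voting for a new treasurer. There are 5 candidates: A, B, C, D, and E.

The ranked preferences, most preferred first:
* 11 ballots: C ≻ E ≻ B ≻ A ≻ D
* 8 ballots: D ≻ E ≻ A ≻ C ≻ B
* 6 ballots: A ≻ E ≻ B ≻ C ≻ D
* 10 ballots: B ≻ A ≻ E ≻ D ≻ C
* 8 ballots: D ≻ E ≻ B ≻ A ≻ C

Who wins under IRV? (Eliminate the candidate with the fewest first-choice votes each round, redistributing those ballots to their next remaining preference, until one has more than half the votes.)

B

Round 1: A 6, B 10, C 11, D 16, E 0. E eliminated.
Round 2: A 6, B 10, C 11, D 16. A eliminated.
Round 3: B 16, C 11, D 16. C eliminated.
Round 4: B 27, D 16. B has a majority (≥22).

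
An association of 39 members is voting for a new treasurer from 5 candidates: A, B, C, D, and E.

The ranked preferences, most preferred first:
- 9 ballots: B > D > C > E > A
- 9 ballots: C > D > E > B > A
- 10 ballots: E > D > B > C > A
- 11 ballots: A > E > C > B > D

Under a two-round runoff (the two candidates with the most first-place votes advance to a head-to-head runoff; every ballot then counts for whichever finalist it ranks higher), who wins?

Round 1 first-place votes: A 11, B 9, C 9, D 0, E 10. A and E advance.
Runoff: A is ranked above E on 11 ballots, E above A on 28.

E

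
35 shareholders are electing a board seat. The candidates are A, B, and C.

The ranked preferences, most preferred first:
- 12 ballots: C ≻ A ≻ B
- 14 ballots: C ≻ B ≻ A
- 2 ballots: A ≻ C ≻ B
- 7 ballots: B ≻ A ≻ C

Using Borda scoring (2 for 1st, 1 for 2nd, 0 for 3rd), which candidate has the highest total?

C

A: 12×1 + 14×0 + 2×2 + 7×1 = 23
B: 12×0 + 14×1 + 2×0 + 7×2 = 28
C: 12×2 + 14×2 + 2×1 + 7×0 = 54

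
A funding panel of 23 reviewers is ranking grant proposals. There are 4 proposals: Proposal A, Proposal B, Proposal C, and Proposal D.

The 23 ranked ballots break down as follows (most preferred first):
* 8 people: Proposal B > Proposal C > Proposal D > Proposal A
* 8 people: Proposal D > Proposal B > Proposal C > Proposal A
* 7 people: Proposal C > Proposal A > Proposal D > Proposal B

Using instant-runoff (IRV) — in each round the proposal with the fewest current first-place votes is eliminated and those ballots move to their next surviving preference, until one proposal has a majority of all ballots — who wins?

Round 1: Proposal A 0, Proposal B 8, Proposal C 7, Proposal D 8. Proposal A eliminated.
Round 2: Proposal B 8, Proposal C 7, Proposal D 8. Proposal C eliminated.
Round 3: Proposal B 8, Proposal D 15. Proposal D has a majority (≥12).

Proposal D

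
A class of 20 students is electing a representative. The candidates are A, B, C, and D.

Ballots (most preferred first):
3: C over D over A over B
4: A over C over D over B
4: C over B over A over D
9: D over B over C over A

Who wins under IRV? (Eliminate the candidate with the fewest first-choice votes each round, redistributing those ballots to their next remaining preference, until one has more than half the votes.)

C

Round 1: A 4, B 0, C 7, D 9. B eliminated.
Round 2: A 4, C 7, D 9. A eliminated.
Round 3: C 11, D 9. C has a majority (≥11).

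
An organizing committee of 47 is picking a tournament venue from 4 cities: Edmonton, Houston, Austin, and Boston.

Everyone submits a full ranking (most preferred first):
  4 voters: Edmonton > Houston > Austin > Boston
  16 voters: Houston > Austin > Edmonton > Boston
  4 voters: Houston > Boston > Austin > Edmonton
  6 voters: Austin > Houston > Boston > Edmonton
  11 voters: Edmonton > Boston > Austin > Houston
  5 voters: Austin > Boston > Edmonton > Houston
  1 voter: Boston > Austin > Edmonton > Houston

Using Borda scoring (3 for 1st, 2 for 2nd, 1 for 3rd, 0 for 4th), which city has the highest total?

Austin

Edmonton: 4×3 + 16×1 + 4×0 + 6×0 + 11×3 + 5×1 + 1×1 = 67
Houston: 4×2 + 16×3 + 4×3 + 6×2 + 11×0 + 5×0 + 1×0 = 80
Austin: 4×1 + 16×2 + 4×1 + 6×3 + 11×1 + 5×3 + 1×2 = 86
Boston: 4×0 + 16×0 + 4×2 + 6×1 + 11×2 + 5×2 + 1×3 = 49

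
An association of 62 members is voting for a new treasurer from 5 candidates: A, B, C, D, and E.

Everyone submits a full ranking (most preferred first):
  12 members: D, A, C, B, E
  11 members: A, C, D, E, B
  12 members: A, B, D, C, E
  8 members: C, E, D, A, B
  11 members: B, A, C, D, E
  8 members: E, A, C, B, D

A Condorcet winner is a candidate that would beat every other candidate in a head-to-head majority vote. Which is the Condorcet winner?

A vs B: 51–11
A vs C: 54–8
A vs D: 42–20
A vs E: 46–16
A beats every other candidate.

A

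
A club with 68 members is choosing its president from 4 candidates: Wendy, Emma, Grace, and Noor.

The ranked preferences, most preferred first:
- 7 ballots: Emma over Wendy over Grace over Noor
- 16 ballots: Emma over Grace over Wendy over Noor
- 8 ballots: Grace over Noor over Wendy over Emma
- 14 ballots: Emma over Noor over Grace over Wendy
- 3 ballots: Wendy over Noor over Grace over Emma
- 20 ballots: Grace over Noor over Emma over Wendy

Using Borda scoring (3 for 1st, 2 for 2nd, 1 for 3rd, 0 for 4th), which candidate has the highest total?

Grace

Wendy: 7×2 + 16×1 + 8×1 + 14×0 + 3×3 + 20×0 = 47
Emma: 7×3 + 16×3 + 8×0 + 14×3 + 3×0 + 20×1 = 131
Grace: 7×1 + 16×2 + 8×3 + 14×1 + 3×1 + 20×3 = 140
Noor: 7×0 + 16×0 + 8×2 + 14×2 + 3×2 + 20×2 = 90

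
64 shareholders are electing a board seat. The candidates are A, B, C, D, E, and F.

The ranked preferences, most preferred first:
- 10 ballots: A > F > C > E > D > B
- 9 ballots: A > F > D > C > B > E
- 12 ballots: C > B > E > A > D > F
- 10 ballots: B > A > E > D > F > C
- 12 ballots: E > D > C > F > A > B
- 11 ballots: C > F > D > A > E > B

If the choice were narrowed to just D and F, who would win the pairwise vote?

D

D is ranked above F on 34 ballots; F above D on 30.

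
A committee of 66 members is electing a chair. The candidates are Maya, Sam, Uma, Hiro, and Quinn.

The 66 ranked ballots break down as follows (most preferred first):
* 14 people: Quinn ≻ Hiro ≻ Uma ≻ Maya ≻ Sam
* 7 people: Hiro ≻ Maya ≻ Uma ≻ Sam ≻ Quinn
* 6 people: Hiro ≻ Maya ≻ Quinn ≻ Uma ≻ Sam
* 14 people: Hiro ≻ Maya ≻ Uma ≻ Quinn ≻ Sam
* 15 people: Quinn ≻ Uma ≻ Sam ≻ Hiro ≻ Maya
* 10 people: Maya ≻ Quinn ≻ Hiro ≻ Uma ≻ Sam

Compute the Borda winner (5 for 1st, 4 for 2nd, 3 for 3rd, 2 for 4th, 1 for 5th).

Hiro

Maya: 14×2 + 7×4 + 6×4 + 14×4 + 15×1 + 10×5 = 201
Sam: 14×1 + 7×2 + 6×1 + 14×1 + 15×3 + 10×1 = 103
Uma: 14×3 + 7×3 + 6×2 + 14×3 + 15×4 + 10×2 = 197
Hiro: 14×4 + 7×5 + 6×5 + 14×5 + 15×2 + 10×3 = 251
Quinn: 14×5 + 7×1 + 6×3 + 14×2 + 15×5 + 10×4 = 238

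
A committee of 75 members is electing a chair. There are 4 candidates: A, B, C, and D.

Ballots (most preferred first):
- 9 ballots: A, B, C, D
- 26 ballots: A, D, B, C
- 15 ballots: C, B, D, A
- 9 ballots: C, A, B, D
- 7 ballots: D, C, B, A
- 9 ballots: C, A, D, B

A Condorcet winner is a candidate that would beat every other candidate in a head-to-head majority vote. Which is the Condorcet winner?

C vs A: 40–35
C vs B: 40–35
C vs D: 42–33
C beats every other candidate.

C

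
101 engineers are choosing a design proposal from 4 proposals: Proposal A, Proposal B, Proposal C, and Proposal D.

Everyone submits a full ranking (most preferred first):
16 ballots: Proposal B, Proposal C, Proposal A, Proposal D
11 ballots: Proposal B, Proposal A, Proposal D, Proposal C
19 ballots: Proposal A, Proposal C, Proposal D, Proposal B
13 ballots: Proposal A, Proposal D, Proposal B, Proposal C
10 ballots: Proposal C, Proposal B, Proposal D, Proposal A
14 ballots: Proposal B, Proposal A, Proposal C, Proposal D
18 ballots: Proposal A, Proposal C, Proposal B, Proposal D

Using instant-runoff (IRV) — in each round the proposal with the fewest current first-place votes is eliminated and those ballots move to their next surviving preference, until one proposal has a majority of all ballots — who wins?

Round 1: Proposal A 50, Proposal B 41, Proposal C 10, Proposal D 0. Proposal D eliminated.
Round 2: Proposal A 50, Proposal B 41, Proposal C 10. Proposal C eliminated.
Round 3: Proposal A 50, Proposal B 51. Proposal B has a majority (≥51).

Proposal B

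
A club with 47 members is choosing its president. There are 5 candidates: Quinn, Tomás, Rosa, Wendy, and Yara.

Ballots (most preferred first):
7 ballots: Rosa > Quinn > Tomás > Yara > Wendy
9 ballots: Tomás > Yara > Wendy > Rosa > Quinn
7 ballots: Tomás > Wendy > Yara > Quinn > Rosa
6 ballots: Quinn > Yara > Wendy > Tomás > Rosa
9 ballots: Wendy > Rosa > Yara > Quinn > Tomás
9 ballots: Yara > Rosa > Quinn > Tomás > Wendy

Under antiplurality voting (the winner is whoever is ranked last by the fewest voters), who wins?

Yara

Last-place votes: Quinn 9, Tomás 9, Rosa 13, Wendy 16, Yara 0.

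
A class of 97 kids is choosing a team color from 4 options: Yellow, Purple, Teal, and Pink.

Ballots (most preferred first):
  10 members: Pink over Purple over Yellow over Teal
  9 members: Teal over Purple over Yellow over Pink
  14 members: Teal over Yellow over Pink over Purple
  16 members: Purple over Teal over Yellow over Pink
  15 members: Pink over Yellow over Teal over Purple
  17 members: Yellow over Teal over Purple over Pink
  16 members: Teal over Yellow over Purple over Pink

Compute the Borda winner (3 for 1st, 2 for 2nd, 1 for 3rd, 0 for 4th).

Teal

Yellow: 10×1 + 9×1 + 14×2 + 16×1 + 15×2 + 17×3 + 16×2 = 176
Purple: 10×2 + 9×2 + 14×0 + 16×3 + 15×0 + 17×1 + 16×1 = 119
Teal: 10×0 + 9×3 + 14×3 + 16×2 + 15×1 + 17×2 + 16×3 = 198
Pink: 10×3 + 9×0 + 14×1 + 16×0 + 15×3 + 17×0 + 16×0 = 89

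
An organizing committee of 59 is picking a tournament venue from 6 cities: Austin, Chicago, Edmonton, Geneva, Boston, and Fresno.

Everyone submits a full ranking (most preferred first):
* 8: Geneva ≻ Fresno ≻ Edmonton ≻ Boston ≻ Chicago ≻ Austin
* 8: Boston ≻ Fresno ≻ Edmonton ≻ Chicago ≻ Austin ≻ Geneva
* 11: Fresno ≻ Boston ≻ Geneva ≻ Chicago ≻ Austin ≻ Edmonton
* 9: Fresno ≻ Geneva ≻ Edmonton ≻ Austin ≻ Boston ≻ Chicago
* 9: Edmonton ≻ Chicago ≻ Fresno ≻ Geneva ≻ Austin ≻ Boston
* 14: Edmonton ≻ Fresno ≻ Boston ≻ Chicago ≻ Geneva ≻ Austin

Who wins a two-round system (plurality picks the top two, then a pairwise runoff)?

Round 1 first-place votes: Austin 0, Chicago 0, Edmonton 23, Geneva 8, Boston 8, Fresno 20. Edmonton and Fresno advance.
Runoff: Edmonton is ranked above Fresno on 23 ballots, Fresno above Edmonton on 36.

Fresno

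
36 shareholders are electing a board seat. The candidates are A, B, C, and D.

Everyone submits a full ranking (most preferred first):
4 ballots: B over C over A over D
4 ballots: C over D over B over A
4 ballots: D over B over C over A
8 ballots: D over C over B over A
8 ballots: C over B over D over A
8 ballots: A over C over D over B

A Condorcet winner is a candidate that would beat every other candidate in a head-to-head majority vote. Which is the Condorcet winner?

C vs A: 28–8
C vs B: 28–8
C vs D: 24–12
C beats every other candidate.

C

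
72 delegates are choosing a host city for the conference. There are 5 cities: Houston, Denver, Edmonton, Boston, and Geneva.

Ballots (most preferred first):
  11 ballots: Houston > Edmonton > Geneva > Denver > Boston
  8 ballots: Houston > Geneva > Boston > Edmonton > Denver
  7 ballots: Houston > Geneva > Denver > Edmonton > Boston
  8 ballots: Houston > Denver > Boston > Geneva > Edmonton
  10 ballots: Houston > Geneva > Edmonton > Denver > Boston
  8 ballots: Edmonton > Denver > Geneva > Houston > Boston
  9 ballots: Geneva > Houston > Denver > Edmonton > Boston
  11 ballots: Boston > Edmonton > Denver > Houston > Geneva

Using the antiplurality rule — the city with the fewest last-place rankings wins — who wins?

Last-place votes: Houston 0, Denver 8, Edmonton 8, Boston 45, Geneva 11.

Houston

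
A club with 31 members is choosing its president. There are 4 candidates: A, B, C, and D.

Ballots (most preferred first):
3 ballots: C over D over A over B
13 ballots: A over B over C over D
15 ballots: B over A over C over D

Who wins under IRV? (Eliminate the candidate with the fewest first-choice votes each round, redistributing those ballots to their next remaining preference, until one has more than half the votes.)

Round 1: A 13, B 15, C 3, D 0. D eliminated.
Round 2: A 13, B 15, C 3. C eliminated.
Round 3: A 16, B 15. A has a majority (≥16).

A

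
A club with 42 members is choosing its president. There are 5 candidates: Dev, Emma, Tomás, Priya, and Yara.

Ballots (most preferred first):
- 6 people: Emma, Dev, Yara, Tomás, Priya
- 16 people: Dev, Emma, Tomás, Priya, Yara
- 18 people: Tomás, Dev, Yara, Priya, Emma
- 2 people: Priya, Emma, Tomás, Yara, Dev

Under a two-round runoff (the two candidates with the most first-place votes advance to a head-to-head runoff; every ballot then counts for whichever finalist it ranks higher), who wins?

Dev

Round 1 first-place votes: Dev 16, Emma 6, Tomás 18, Priya 2, Yara 0. Tomás and Dev advance.
Runoff: Tomás is ranked above Dev on 20 ballots, Dev above Tomás on 22.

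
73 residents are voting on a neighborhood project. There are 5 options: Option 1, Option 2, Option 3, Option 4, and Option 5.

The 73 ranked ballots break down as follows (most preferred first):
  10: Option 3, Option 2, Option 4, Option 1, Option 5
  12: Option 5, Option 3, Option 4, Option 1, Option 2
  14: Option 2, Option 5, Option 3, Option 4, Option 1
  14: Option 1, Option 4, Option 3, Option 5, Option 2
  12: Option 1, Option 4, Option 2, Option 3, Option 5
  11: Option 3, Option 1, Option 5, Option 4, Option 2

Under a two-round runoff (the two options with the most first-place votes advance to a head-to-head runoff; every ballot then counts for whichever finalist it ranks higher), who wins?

Round 1 first-place votes: Option 1 26, Option 2 14, Option 3 21, Option 4 0, Option 5 12. Option 1 and Option 3 advance.
Runoff: Option 1 is ranked above Option 3 on 26 ballots, Option 3 above Option 1 on 47.

Option 3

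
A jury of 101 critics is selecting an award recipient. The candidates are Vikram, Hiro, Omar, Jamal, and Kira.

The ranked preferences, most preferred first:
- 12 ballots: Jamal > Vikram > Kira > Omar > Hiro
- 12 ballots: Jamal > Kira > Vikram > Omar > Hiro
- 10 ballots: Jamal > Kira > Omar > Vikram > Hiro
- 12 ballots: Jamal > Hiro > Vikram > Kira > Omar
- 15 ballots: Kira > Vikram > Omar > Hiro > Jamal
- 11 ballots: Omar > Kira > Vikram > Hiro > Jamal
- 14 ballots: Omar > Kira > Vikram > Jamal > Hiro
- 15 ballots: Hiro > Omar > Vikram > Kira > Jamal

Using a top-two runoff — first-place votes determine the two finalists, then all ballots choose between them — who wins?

Round 1 first-place votes: Vikram 0, Hiro 15, Omar 25, Jamal 46, Kira 15. Jamal and Omar advance.
Runoff: Jamal is ranked above Omar on 46 ballots, Omar above Jamal on 55.

Omar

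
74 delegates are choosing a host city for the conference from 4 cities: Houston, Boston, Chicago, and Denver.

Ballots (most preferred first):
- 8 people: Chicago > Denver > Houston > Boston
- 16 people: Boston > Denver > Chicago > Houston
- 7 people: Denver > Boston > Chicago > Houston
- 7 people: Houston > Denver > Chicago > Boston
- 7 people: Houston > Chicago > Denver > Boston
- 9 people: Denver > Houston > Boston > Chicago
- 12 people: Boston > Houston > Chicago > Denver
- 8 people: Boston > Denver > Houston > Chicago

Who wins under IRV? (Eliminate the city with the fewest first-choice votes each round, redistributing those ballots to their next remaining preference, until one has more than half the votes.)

Round 1: Houston 14, Boston 36, Chicago 8, Denver 16. Chicago eliminated.
Round 2: Houston 14, Boston 36, Denver 24. Houston eliminated.
Round 3: Boston 36, Denver 38. Denver has a majority (≥38).

Denver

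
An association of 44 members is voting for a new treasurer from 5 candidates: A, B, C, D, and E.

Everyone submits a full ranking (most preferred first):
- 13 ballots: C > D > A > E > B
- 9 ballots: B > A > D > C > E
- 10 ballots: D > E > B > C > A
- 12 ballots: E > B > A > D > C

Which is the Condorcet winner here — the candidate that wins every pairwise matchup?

D vs A: 23–21
D vs B: 23–21
D vs C: 31–13
D vs E: 32–12
D beats every other candidate.

D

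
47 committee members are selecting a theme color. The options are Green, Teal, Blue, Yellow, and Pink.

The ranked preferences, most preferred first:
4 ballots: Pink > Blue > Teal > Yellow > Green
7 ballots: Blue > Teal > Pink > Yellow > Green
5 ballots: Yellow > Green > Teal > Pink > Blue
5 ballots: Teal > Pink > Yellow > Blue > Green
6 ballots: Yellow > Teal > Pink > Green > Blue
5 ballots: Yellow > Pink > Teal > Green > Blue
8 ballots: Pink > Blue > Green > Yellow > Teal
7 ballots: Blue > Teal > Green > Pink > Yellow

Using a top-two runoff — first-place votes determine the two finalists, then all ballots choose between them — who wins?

Round 1 first-place votes: Green 0, Teal 5, Blue 14, Yellow 16, Pink 12. Yellow and Blue advance.
Runoff: Yellow is ranked above Blue on 21 ballots, Blue above Yellow on 26.

Blue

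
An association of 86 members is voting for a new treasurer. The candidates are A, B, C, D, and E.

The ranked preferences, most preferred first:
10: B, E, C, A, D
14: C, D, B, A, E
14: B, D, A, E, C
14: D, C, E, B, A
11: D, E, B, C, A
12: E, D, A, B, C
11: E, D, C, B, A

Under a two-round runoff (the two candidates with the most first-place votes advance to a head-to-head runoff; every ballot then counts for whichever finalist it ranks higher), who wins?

D

Round 1 first-place votes: A 0, B 24, C 14, D 25, E 23. D and B advance.
Runoff: D is ranked above B on 62 ballots, B above D on 24.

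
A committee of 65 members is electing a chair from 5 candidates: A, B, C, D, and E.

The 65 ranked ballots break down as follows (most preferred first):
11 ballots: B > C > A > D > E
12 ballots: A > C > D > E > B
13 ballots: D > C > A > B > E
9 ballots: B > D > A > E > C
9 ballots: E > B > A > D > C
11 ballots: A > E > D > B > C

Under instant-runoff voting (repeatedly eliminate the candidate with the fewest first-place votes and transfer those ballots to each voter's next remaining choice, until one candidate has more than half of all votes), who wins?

Round 1: A 23, B 20, C 0, D 13, E 9. C eliminated.
Round 2: A 23, B 20, D 13, E 9. E eliminated.
Round 3: A 23, B 29, D 13. D eliminated.
Round 4: A 36, B 29. A has a majority (≥33).

A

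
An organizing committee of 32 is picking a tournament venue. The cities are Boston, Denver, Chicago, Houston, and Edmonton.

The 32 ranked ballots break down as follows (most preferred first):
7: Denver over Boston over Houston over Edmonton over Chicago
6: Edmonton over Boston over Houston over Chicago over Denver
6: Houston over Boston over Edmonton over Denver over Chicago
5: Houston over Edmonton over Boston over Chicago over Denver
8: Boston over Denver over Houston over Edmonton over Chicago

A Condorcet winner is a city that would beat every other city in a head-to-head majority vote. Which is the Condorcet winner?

Boston

Boston vs Denver: 25–7
Boston vs Chicago: 32–0
Boston vs Houston: 21–11
Boston vs Edmonton: 21–11
Boston beats every other city.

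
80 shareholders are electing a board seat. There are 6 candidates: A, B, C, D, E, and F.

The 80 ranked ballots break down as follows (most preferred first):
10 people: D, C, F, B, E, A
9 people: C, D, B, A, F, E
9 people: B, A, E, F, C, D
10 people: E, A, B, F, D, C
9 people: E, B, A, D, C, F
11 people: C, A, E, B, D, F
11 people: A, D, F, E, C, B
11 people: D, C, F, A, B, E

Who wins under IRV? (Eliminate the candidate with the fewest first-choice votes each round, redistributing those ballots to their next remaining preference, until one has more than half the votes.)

Round 1: A 11, B 9, C 20, D 21, E 19, F 0. F eliminated.
Round 2: A 11, B 9, C 20, D 21, E 19. B eliminated.
Round 3: A 20, C 20, D 21, E 19. E eliminated.
Round 4: A 39, C 20, D 21. C eliminated.
Round 5: A 50, D 30. A has a majority (≥41).

A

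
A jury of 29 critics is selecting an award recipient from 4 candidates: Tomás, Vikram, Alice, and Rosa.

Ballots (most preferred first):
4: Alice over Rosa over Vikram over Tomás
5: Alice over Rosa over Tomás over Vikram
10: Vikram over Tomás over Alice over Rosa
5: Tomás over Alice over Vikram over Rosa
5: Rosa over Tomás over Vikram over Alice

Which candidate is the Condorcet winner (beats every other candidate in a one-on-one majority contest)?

Tomás vs Vikram: 15–14
Tomás vs Alice: 20–9
Tomás vs Rosa: 15–14
Tomás beats every other candidate.

Tomás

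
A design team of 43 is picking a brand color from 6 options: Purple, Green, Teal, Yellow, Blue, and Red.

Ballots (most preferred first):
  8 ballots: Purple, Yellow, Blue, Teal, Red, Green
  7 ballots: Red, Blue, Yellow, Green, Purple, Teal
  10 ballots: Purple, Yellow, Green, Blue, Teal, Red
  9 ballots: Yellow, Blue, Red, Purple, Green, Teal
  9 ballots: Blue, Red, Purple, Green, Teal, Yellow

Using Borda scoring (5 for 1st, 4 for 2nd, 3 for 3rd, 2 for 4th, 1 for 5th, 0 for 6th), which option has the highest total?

Blue

Purple: 8×5 + 7×1 + 10×5 + 9×2 + 9×3 = 142
Green: 8×0 + 7×2 + 10×3 + 9×1 + 9×2 = 71
Teal: 8×2 + 7×0 + 10×1 + 9×0 + 9×1 = 35
Yellow: 8×4 + 7×3 + 10×4 + 9×5 + 9×0 = 138
Blue: 8×3 + 7×4 + 10×2 + 9×4 + 9×5 = 153
Red: 8×1 + 7×5 + 10×0 + 9×3 + 9×4 = 106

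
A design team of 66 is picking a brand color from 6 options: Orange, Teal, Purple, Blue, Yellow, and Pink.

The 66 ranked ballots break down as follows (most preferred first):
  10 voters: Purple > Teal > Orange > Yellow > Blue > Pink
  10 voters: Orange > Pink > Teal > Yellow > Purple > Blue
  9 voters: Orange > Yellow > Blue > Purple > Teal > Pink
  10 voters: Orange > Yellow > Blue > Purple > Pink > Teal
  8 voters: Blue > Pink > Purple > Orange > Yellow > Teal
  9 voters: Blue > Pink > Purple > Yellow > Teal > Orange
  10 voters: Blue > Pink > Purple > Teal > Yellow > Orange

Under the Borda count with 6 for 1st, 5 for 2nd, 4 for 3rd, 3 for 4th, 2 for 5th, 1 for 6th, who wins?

Orange: 10×4 + 10×6 + 9×6 + 10×6 + 8×3 + 9×1 + 10×1 = 257
Teal: 10×5 + 10×4 + 9×2 + 10×1 + 8×1 + 9×2 + 10×3 = 174
Purple: 10×6 + 10×2 + 9×3 + 10×3 + 8×4 + 9×4 + 10×4 = 245
Blue: 10×2 + 10×1 + 9×4 + 10×4 + 8×6 + 9×6 + 10×6 = 268
Yellow: 10×3 + 10×3 + 9×5 + 10×5 + 8×2 + 9×3 + 10×2 = 218
Pink: 10×1 + 10×5 + 9×1 + 10×2 + 8×5 + 9×5 + 10×5 = 224

Blue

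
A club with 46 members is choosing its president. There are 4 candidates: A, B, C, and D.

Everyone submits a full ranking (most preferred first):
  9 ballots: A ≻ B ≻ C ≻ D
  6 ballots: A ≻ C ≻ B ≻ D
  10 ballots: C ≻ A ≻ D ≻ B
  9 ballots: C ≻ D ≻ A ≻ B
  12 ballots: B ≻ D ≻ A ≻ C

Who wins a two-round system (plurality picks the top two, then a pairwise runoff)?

Round 1 first-place votes: A 15, B 12, C 19, D 0. C and A advance.
Runoff: C is ranked above A on 19 ballots, A above C on 27.

A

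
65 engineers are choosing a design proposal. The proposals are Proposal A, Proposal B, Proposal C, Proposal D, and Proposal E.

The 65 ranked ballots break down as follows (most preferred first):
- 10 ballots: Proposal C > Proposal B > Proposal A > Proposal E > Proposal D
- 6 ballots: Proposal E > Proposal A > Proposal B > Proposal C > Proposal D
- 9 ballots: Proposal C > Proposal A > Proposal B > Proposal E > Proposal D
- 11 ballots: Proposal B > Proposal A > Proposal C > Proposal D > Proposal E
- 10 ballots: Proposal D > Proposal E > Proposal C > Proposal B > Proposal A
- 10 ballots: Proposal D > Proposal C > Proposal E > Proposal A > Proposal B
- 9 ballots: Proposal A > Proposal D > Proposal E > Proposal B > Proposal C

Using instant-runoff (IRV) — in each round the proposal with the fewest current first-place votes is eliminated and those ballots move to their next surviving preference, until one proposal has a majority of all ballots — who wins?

Proposal A

Round 1: Proposal A 9, Proposal B 11, Proposal C 19, Proposal D 20, Proposal E 6. Proposal E eliminated.
Round 2: Proposal A 15, Proposal B 11, Proposal C 19, Proposal D 20. Proposal B eliminated.
Round 3: Proposal A 26, Proposal C 19, Proposal D 20. Proposal C eliminated.
Round 4: Proposal A 45, Proposal D 20. Proposal A has a majority (≥33).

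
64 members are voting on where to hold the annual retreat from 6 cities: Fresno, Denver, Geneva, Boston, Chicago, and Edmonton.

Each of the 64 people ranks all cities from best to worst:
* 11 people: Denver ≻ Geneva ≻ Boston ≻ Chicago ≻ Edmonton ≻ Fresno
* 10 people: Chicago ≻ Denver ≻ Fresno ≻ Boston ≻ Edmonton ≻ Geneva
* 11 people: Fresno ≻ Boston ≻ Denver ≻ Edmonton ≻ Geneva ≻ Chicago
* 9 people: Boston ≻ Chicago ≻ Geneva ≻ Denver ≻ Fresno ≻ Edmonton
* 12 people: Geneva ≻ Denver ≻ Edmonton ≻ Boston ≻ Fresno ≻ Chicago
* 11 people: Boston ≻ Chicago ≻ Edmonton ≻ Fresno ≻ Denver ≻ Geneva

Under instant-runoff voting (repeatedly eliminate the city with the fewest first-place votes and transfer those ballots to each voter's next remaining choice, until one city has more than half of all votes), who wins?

Denver

Round 1: Fresno 11, Denver 11, Geneva 12, Boston 20, Chicago 10, Edmonton 0. Edmonton eliminated.
Round 2: Fresno 11, Denver 11, Geneva 12, Boston 20, Chicago 10. Chicago eliminated.
Round 3: Fresno 11, Denver 21, Geneva 12, Boston 20. Fresno eliminated.
Round 4: Denver 21, Geneva 12, Boston 31. Geneva eliminated.
Round 5: Denver 33, Boston 31. Denver has a majority (≥33).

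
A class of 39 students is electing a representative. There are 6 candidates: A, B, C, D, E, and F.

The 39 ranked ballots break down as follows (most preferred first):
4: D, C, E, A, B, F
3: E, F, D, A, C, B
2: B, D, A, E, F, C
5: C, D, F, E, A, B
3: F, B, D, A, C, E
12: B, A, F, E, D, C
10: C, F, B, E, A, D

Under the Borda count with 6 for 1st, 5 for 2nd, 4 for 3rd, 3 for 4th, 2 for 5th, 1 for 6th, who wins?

F

A: 4×3 + 3×3 + 2×4 + 5×2 + 3×3 + 12×5 + 10×2 = 128
B: 4×2 + 3×1 + 2×6 + 5×1 + 3×5 + 12×6 + 10×4 = 155
C: 4×5 + 3×2 + 2×1 + 5×6 + 3×2 + 12×1 + 10×6 = 136
D: 4×6 + 3×4 + 2×5 + 5×5 + 3×4 + 12×2 + 10×1 = 117
E: 4×4 + 3×6 + 2×3 + 5×3 + 3×1 + 12×3 + 10×3 = 124
F: 4×1 + 3×5 + 2×2 + 5×4 + 3×6 + 12×4 + 10×5 = 159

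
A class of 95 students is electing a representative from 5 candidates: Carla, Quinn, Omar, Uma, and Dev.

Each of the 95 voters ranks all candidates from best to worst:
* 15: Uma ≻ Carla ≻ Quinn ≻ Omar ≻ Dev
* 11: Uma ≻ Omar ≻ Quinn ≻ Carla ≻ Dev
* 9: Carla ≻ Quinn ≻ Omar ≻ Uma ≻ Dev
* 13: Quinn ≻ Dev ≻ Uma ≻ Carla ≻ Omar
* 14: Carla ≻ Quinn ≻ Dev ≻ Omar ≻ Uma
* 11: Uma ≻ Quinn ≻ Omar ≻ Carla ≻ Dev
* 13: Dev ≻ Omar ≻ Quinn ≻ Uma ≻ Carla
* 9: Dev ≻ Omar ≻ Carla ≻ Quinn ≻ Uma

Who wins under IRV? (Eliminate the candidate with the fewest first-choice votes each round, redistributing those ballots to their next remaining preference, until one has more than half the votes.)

Round 1: Carla 23, Quinn 13, Omar 0, Uma 37, Dev 22. Omar eliminated.
Round 2: Carla 23, Quinn 13, Uma 37, Dev 22. Quinn eliminated.
Round 3: Carla 23, Uma 37, Dev 35. Carla eliminated.
Round 4: Uma 46, Dev 49. Dev has a majority (≥48).

Dev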